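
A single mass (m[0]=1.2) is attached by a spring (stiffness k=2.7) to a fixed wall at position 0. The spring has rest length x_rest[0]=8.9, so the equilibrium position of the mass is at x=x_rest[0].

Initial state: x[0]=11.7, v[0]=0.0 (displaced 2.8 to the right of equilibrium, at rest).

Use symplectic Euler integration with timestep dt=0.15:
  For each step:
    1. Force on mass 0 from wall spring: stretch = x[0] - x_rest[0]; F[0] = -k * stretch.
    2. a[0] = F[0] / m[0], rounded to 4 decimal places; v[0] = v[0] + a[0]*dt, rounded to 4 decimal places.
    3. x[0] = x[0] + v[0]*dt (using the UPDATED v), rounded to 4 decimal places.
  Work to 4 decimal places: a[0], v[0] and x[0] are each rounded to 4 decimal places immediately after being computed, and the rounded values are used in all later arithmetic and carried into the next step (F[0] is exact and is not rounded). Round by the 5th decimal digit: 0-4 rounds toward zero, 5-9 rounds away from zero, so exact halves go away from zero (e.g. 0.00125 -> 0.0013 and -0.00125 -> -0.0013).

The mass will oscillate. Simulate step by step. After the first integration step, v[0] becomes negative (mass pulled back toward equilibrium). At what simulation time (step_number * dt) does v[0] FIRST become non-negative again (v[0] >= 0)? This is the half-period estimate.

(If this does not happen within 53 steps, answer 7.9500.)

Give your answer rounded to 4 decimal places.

Answer: 2.1000

Derivation:
Step 0: x=[11.7000] v=[0.0000]
Step 1: x=[11.5583] v=[-0.9450]
Step 2: x=[11.2820] v=[-1.8422]
Step 3: x=[10.8851] v=[-2.6461]
Step 4: x=[10.3877] v=[-3.3161]
Step 5: x=[9.8150] v=[-3.8182]
Step 6: x=[9.1960] v=[-4.1270]
Step 7: x=[8.5620] v=[-4.2269]
Step 8: x=[7.9451] v=[-4.1128]
Step 9: x=[7.3765] v=[-3.7905]
Step 10: x=[6.8851] v=[-3.2763]
Step 11: x=[6.4957] v=[-2.5963]
Step 12: x=[6.2280] v=[-1.7848]
Step 13: x=[6.0956] v=[-0.8830]
Step 14: x=[6.1051] v=[0.0635]
First v>=0 after going negative at step 14, time=2.1000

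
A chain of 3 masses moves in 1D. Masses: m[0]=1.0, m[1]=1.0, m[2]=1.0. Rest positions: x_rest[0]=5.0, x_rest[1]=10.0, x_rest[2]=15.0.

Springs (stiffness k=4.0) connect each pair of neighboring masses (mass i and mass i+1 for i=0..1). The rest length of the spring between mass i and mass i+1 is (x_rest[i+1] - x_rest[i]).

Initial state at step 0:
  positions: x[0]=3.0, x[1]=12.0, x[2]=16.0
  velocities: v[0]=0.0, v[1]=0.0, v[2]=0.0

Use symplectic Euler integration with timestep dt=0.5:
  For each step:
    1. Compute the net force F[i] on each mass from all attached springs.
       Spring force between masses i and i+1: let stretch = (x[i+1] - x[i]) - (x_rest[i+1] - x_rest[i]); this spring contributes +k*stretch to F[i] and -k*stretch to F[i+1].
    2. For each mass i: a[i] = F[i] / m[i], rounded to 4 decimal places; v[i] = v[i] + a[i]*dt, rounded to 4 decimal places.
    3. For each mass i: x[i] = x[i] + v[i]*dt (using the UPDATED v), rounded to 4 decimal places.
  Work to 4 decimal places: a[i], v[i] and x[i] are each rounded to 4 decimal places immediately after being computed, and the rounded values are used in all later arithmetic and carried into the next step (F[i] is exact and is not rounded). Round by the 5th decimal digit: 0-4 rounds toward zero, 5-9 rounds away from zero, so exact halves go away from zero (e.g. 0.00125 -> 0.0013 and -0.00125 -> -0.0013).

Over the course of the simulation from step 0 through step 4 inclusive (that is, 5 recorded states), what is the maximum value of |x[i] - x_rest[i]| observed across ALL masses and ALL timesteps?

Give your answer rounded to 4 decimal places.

Answer: 3.0000

Derivation:
Step 0: x=[3.0000 12.0000 16.0000] v=[0.0000 0.0000 0.0000]
Step 1: x=[7.0000 7.0000 17.0000] v=[8.0000 -10.0000 2.0000]
Step 2: x=[6.0000 12.0000 13.0000] v=[-2.0000 10.0000 -8.0000]
Step 3: x=[6.0000 12.0000 13.0000] v=[0.0000 0.0000 0.0000]
Step 4: x=[7.0000 7.0000 17.0000] v=[2.0000 -10.0000 8.0000]
Max displacement = 3.0000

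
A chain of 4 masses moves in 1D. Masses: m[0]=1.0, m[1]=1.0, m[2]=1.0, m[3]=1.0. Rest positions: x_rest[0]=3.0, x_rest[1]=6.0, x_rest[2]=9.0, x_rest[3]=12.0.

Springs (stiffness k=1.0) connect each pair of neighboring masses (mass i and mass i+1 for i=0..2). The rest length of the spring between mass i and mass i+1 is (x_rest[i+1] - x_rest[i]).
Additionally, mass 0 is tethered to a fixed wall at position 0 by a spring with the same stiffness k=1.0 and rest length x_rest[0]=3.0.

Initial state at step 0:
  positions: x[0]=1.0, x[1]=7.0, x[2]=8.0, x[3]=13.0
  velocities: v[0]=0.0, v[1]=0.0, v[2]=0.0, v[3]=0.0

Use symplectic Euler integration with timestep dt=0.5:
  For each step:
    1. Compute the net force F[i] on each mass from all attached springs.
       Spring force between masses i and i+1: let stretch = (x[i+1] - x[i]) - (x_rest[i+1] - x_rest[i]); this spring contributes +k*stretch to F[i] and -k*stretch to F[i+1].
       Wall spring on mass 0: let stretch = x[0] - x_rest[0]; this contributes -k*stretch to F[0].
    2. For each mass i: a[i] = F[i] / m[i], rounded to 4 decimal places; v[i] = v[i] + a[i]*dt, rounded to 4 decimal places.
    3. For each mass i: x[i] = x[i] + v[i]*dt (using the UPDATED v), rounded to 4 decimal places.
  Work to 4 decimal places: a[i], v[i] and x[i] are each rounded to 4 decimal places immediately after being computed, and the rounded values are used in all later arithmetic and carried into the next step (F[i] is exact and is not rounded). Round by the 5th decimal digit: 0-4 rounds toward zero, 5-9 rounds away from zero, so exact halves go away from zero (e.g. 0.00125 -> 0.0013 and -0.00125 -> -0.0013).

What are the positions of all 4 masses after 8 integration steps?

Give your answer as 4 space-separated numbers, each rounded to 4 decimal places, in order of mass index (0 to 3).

Answer: 3.4303 5.6355 9.9860 11.2293

Derivation:
Step 0: x=[1.0000 7.0000 8.0000 13.0000] v=[0.0000 0.0000 0.0000 0.0000]
Step 1: x=[2.2500 5.7500 9.0000 12.5000] v=[2.5000 -2.5000 2.0000 -1.0000]
Step 2: x=[3.8125 4.4375 10.0625 11.8750] v=[3.1250 -2.6250 2.1250 -1.2500]
Step 3: x=[4.5782 4.3750 10.1719 11.5469] v=[1.5313 -0.1250 0.2188 -0.6563]
Step 4: x=[4.1485 5.8126 9.1758 11.6250] v=[-0.8594 2.8751 -1.9922 0.1562]
Step 5: x=[3.0977 7.6750 7.9512 11.8408] v=[-2.1016 3.7247 -2.4492 0.4316]
Step 6: x=[2.4168 8.4621 7.6300 11.8342] v=[-1.3618 1.5742 -0.6425 -0.0132]
Step 7: x=[2.6431 7.5299 8.5679 11.5266] v=[0.4525 -1.8645 1.8757 -0.6153]
Step 8: x=[3.4303 5.6355 9.9860 11.2293] v=[1.5744 -3.7889 2.8361 -0.5947]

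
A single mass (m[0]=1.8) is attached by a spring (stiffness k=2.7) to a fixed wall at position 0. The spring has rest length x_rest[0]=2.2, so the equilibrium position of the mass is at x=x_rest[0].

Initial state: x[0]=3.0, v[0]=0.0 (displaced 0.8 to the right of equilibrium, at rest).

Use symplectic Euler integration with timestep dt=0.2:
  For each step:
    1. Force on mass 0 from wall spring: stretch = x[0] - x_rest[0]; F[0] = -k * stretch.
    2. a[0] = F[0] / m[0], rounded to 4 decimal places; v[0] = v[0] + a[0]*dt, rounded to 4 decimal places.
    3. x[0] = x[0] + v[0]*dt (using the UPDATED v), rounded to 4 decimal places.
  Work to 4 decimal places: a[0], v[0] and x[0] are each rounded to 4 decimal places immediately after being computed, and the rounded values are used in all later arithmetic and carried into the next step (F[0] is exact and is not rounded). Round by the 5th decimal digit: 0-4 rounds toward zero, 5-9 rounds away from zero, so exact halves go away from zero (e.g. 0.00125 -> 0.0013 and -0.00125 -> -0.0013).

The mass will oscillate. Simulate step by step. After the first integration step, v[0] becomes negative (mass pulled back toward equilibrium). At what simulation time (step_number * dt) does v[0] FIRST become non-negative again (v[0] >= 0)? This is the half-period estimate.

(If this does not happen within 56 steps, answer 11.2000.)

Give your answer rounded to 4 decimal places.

Answer: 2.6000

Derivation:
Step 0: x=[3.0000] v=[0.0000]
Step 1: x=[2.9520] v=[-0.2400]
Step 2: x=[2.8589] v=[-0.4656]
Step 3: x=[2.7262] v=[-0.6633]
Step 4: x=[2.5620] v=[-0.8212]
Step 5: x=[2.3760] v=[-0.9298]
Step 6: x=[2.1795] v=[-0.9826]
Step 7: x=[1.9842] v=[-0.9764]
Step 8: x=[1.8019] v=[-0.9117]
Step 9: x=[1.6434] v=[-0.7923]
Step 10: x=[1.5183] v=[-0.6253]
Step 11: x=[1.4341] v=[-0.4208]
Step 12: x=[1.3959] v=[-0.1910]
Step 13: x=[1.4059] v=[0.0502]
First v>=0 after going negative at step 13, time=2.6000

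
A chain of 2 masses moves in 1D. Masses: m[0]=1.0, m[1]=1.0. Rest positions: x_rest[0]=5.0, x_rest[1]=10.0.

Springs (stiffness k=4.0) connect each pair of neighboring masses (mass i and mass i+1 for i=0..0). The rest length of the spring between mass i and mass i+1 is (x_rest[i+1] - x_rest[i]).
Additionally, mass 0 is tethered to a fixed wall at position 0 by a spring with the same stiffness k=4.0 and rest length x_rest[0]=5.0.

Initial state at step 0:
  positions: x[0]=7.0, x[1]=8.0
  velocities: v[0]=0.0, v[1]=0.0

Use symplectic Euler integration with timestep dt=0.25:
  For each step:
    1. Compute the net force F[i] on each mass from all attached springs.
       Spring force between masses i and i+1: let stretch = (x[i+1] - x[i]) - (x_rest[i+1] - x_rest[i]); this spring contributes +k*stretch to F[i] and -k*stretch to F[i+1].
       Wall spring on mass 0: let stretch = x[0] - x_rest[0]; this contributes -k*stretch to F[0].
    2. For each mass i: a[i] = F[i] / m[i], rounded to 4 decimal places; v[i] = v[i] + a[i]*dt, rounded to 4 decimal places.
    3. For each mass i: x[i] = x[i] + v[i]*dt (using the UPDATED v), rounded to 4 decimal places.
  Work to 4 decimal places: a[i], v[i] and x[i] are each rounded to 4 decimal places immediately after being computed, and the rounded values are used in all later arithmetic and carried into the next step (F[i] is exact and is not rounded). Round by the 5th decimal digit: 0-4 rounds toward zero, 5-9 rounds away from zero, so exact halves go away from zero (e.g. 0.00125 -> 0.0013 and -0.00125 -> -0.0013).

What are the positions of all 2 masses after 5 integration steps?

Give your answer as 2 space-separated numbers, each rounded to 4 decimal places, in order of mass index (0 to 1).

Step 0: x=[7.0000 8.0000] v=[0.0000 0.0000]
Step 1: x=[5.5000 9.0000] v=[-6.0000 4.0000]
Step 2: x=[3.5000 10.3750] v=[-8.0000 5.5000]
Step 3: x=[2.3438 11.2813] v=[-4.6250 3.6250]
Step 4: x=[2.8360 11.2032] v=[1.9687 -0.3125]
Step 5: x=[4.7110 10.2833] v=[7.4999 -3.6797]

Answer: 4.7110 10.2833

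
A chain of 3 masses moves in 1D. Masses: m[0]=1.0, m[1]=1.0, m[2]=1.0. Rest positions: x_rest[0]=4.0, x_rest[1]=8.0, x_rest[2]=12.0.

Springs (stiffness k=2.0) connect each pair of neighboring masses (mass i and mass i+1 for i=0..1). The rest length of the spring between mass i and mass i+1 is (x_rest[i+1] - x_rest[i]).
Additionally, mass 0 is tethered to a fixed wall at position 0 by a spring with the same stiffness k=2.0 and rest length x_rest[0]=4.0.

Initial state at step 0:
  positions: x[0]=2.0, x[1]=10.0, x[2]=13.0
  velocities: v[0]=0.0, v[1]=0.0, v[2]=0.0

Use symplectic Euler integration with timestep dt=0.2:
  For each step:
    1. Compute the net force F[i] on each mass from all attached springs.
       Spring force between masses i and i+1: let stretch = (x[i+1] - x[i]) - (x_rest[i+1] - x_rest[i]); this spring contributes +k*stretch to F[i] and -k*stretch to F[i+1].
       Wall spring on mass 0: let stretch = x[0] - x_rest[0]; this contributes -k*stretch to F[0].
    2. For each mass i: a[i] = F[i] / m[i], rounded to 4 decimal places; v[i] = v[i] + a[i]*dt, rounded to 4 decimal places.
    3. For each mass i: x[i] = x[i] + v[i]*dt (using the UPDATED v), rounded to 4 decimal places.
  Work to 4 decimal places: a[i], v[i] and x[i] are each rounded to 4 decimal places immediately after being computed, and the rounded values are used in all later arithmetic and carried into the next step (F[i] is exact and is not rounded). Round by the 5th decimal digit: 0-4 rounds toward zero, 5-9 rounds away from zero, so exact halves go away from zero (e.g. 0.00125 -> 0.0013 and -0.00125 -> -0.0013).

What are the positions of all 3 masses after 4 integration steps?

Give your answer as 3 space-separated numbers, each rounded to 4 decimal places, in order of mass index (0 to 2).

Answer: 5.3443 7.4354 13.3032

Derivation:
Step 0: x=[2.0000 10.0000 13.0000] v=[0.0000 0.0000 0.0000]
Step 1: x=[2.4800 9.6000 13.0800] v=[2.4000 -2.0000 0.4000]
Step 2: x=[3.3312 8.9088 13.2016] v=[4.2560 -3.4560 0.6080]
Step 3: x=[4.3621 8.1148 13.2998] v=[5.1546 -3.9699 0.4909]
Step 4: x=[5.3443 7.4354 13.3032] v=[4.9108 -3.3970 0.0169]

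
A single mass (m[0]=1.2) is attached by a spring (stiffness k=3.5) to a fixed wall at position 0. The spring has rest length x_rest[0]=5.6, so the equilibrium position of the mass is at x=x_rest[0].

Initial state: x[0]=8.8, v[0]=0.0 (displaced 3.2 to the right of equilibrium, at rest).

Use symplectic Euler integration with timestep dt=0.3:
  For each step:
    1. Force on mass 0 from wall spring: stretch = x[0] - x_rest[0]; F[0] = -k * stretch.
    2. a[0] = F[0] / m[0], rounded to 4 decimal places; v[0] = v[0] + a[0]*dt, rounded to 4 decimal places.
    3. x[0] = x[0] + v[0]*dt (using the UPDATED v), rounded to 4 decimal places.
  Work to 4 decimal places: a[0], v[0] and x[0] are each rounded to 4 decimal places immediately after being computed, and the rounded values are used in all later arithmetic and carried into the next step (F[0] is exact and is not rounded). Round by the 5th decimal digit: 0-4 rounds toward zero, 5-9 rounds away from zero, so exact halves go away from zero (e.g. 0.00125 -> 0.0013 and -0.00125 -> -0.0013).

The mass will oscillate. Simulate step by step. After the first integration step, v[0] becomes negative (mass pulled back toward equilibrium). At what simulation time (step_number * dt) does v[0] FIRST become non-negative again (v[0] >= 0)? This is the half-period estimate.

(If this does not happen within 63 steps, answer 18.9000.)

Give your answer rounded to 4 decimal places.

Step 0: x=[8.8000] v=[0.0000]
Step 1: x=[7.9600] v=[-2.8000]
Step 2: x=[6.5005] v=[-4.8650]
Step 3: x=[4.8046] v=[-5.6530]
Step 4: x=[3.3175] v=[-4.9570]
Step 5: x=[2.4296] v=[-2.9598]
Step 6: x=[2.3739] v=[-0.1857]
Step 7: x=[3.1651] v=[2.6372]
First v>=0 after going negative at step 7, time=2.1000

Answer: 2.1000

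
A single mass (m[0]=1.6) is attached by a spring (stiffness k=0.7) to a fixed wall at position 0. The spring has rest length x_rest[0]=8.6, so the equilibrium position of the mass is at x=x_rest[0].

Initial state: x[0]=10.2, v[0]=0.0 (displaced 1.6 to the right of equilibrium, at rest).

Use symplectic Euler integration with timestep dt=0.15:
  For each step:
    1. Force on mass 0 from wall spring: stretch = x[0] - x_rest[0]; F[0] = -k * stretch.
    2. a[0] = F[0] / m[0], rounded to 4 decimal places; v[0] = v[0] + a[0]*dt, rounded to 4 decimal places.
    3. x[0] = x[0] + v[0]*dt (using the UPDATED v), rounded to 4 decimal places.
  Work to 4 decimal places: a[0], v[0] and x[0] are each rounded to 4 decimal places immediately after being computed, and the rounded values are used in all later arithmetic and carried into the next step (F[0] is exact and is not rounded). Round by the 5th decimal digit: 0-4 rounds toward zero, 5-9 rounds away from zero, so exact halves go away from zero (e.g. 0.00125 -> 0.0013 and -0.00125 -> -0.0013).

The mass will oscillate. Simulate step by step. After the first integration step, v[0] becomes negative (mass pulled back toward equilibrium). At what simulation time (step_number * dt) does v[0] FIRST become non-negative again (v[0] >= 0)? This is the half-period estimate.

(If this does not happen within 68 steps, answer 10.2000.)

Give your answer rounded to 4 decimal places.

Step 0: x=[10.2000] v=[0.0000]
Step 1: x=[10.1843] v=[-0.1050]
Step 2: x=[10.1530] v=[-0.2090]
Step 3: x=[10.1064] v=[-0.3109]
Step 4: x=[10.0449] v=[-0.4098]
Step 5: x=[9.9692] v=[-0.5046]
Step 6: x=[9.8800] v=[-0.5945]
Step 7: x=[9.7782] v=[-0.6785]
Step 8: x=[9.6648] v=[-0.7558]
Step 9: x=[9.5409] v=[-0.8257]
Step 10: x=[9.4078] v=[-0.8874]
Step 11: x=[9.2667] v=[-0.9404]
Step 12: x=[9.1191] v=[-0.9842]
Step 13: x=[8.9664] v=[-1.0183]
Step 14: x=[8.8101] v=[-1.0423]
Step 15: x=[8.6517] v=[-1.0561]
Step 16: x=[8.4928] v=[-1.0595]
Step 17: x=[8.3349] v=[-1.0525]
Step 18: x=[8.1796] v=[-1.0351]
Step 19: x=[8.0285] v=[-1.0075]
Step 20: x=[7.8830] v=[-0.9700]
Step 21: x=[7.7446] v=[-0.9229]
Step 22: x=[7.6146] v=[-0.8668]
Step 23: x=[7.4943] v=[-0.8021]
Step 24: x=[7.3849] v=[-0.7295]
Step 25: x=[7.2874] v=[-0.6498]
Step 26: x=[7.2028] v=[-0.5637]
Step 27: x=[7.1320] v=[-0.4720]
Step 28: x=[7.0756] v=[-0.3757]
Step 29: x=[7.0342] v=[-0.2757]
Step 30: x=[7.0083] v=[-0.1730]
Step 31: x=[6.9980] v=[-0.0685]
Step 32: x=[7.0035] v=[0.0366]
First v>=0 after going negative at step 32, time=4.8000

Answer: 4.8000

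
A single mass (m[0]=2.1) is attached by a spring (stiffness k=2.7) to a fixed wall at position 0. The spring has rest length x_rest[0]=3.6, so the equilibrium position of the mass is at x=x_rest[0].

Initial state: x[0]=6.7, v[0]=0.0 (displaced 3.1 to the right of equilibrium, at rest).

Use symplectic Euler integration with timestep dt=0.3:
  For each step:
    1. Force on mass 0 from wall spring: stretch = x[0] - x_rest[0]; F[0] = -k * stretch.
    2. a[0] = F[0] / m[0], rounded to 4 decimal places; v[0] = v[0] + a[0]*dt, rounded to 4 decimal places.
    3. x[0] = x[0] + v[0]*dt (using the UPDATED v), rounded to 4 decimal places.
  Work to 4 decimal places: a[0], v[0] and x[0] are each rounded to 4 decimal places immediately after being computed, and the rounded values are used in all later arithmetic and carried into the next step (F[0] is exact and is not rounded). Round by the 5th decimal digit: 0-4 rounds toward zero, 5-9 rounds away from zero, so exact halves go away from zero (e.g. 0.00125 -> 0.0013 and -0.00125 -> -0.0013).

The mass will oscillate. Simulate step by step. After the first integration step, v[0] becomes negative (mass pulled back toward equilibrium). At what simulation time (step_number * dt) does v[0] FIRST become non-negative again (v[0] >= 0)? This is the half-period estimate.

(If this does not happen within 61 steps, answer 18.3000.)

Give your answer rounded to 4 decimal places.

Step 0: x=[6.7000] v=[0.0000]
Step 1: x=[6.3413] v=[-1.1957]
Step 2: x=[5.6654] v=[-2.2531]
Step 3: x=[4.7505] v=[-3.0498]
Step 4: x=[3.7024] v=[-3.4936]
Step 5: x=[2.6425] v=[-3.5331]
Step 6: x=[1.6934] v=[-3.1638]
Step 7: x=[0.9649] v=[-2.4284]
Step 8: x=[0.5413] v=[-1.4120]
Step 9: x=[0.4716] v=[-0.2322]
Step 10: x=[0.7640] v=[0.9745]
First v>=0 after going negative at step 10, time=3.0000

Answer: 3.0000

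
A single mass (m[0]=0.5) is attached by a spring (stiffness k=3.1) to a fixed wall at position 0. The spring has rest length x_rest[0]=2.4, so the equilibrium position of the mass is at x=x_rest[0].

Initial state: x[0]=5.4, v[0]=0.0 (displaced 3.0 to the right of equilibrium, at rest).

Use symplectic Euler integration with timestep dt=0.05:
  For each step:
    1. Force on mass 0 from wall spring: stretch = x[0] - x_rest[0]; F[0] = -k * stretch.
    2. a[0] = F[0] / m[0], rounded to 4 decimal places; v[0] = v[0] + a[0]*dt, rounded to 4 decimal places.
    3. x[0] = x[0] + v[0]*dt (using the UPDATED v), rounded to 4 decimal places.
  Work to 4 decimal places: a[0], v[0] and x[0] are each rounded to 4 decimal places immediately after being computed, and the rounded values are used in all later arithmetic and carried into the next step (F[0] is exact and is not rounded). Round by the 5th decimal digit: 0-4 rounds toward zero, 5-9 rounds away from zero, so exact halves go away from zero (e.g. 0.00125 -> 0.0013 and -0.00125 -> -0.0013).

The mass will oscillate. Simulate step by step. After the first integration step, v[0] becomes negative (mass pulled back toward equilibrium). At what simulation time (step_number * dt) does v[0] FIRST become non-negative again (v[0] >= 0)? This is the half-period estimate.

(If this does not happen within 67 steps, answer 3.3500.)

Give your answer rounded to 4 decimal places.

Step 0: x=[5.4000] v=[0.0000]
Step 1: x=[5.3535] v=[-0.9300]
Step 2: x=[5.2612] v=[-1.8456]
Step 3: x=[5.1246] v=[-2.7326]
Step 4: x=[4.9457] v=[-3.5772]
Step 5: x=[4.7274] v=[-4.3664]
Step 6: x=[4.4730] v=[-5.0879]
Step 7: x=[4.1865] v=[-5.7305]
Step 8: x=[3.8723] v=[-6.2843]
Step 9: x=[3.5353] v=[-6.7407]
Step 10: x=[3.1807] v=[-7.0926]
Step 11: x=[2.8140] v=[-7.3346]
Step 12: x=[2.4409] v=[-7.4629]
Step 13: x=[2.0671] v=[-7.4756]
Step 14: x=[1.6985] v=[-7.3724]
Step 15: x=[1.3408] v=[-7.1549]
Step 16: x=[0.9995] v=[-6.8266]
Step 17: x=[0.6799] v=[-6.3924]
Step 18: x=[0.3869] v=[-5.8592]
Step 19: x=[0.1251] v=[-5.2351]
Step 20: x=[-0.1014] v=[-4.5299]
Step 21: x=[-0.2891] v=[-3.7545]
Step 22: x=[-0.4351] v=[-2.9209]
Step 23: x=[-0.5372] v=[-2.0420]
Step 24: x=[-0.5938] v=[-1.1315]
Step 25: x=[-0.6040] v=[-0.2034]
Step 26: x=[-0.5676] v=[0.7278]
First v>=0 after going negative at step 26, time=1.3000

Answer: 1.3000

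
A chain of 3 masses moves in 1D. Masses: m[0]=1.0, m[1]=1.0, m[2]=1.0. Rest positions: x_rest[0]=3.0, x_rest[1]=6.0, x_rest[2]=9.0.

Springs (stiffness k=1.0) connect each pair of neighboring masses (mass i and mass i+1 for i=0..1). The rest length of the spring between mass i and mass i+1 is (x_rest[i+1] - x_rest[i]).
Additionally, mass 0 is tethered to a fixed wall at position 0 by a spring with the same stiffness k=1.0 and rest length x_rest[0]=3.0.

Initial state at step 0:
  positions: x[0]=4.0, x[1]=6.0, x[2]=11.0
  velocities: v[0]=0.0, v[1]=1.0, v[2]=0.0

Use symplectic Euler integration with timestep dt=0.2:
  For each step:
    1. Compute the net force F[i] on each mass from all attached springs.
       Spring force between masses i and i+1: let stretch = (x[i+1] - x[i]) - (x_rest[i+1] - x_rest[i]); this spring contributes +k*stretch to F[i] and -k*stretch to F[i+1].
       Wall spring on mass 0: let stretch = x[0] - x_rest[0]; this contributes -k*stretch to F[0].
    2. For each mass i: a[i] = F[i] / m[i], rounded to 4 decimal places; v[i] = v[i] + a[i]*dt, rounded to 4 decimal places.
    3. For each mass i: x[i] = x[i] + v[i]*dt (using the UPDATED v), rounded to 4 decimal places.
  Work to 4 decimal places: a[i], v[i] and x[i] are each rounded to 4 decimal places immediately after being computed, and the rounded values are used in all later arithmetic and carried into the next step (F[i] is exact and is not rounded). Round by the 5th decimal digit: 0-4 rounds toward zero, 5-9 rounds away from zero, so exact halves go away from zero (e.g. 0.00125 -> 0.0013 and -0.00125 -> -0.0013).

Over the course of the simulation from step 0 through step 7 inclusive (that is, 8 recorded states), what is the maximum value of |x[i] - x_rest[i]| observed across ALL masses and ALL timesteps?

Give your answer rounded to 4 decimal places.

Answer: 2.4513

Derivation:
Step 0: x=[4.0000 6.0000 11.0000] v=[0.0000 1.0000 0.0000]
Step 1: x=[3.9200 6.3200 10.9200] v=[-0.4000 1.6000 -0.4000]
Step 2: x=[3.7792 6.7280 10.7760] v=[-0.7040 2.0400 -0.7200]
Step 3: x=[3.6052 7.1800 10.5901] v=[-0.8701 2.2598 -0.9296]
Step 4: x=[3.4300 7.6254 10.3878] v=[-0.8762 2.2269 -1.0116]
Step 5: x=[3.2854 8.0135 10.1950] v=[-0.7231 1.9403 -0.9641]
Step 6: x=[3.1985 8.2997 10.0349] v=[-0.4346 1.4310 -0.8004]
Step 7: x=[3.1877 8.4513 9.9254] v=[-0.0541 0.7578 -0.5474]
Max displacement = 2.4513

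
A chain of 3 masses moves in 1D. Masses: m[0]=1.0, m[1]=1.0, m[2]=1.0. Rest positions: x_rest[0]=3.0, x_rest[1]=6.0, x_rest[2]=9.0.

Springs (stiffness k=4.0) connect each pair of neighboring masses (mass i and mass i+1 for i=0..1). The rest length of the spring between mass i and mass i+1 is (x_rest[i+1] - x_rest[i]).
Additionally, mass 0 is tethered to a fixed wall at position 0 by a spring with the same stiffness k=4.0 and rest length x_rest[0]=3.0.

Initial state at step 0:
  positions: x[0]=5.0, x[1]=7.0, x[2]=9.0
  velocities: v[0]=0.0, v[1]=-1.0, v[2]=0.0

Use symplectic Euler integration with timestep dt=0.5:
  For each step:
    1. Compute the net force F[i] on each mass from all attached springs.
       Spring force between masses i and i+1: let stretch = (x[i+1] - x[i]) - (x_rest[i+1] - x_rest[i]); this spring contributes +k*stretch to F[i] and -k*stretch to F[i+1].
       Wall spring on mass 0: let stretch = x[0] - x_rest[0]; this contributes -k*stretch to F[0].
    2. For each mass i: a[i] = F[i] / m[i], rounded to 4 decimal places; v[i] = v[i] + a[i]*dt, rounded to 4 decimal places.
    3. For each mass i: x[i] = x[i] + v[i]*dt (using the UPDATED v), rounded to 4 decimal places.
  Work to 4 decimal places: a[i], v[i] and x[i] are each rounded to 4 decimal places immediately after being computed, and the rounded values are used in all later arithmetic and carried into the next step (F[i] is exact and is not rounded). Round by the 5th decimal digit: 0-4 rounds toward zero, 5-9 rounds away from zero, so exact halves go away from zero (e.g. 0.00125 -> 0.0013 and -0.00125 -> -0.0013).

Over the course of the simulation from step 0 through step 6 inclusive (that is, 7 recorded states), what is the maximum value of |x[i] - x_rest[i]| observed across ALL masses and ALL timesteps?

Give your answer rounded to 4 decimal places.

Answer: 2.5000

Derivation:
Step 0: x=[5.0000 7.0000 9.0000] v=[0.0000 -1.0000 0.0000]
Step 1: x=[2.0000 6.5000 10.0000] v=[-6.0000 -1.0000 2.0000]
Step 2: x=[1.5000 5.0000 10.5000] v=[-1.0000 -3.0000 1.0000]
Step 3: x=[3.0000 5.5000 8.5000] v=[3.0000 1.0000 -4.0000]
Step 4: x=[4.0000 6.5000 6.5000] v=[2.0000 2.0000 -4.0000]
Step 5: x=[3.5000 5.0000 7.5000] v=[-1.0000 -3.0000 2.0000]
Step 6: x=[1.0000 4.5000 9.0000] v=[-5.0000 -1.0000 3.0000]
Max displacement = 2.5000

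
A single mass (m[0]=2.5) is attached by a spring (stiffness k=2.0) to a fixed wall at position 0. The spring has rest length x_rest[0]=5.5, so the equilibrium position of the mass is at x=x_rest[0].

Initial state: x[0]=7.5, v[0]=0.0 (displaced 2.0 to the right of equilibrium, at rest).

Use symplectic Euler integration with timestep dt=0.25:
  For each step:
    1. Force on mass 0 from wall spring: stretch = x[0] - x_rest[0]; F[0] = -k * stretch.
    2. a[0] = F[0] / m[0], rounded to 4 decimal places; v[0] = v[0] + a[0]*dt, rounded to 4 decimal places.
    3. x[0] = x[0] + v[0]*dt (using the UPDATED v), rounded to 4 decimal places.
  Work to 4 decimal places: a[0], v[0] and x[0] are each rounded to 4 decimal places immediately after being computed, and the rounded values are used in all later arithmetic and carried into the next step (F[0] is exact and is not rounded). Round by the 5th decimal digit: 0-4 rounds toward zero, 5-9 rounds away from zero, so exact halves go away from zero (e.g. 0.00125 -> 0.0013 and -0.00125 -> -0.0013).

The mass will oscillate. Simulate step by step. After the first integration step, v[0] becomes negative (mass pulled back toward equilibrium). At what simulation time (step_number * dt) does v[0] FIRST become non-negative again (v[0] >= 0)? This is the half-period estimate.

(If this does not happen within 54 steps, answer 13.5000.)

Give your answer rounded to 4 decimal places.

Answer: 3.7500

Derivation:
Step 0: x=[7.5000] v=[0.0000]
Step 1: x=[7.4000] v=[-0.4000]
Step 2: x=[7.2050] v=[-0.7800]
Step 3: x=[6.9248] v=[-1.1210]
Step 4: x=[6.5733] v=[-1.4060]
Step 5: x=[6.1681] v=[-1.6207]
Step 6: x=[5.7295] v=[-1.7543]
Step 7: x=[5.2795] v=[-1.8002]
Step 8: x=[4.8405] v=[-1.7561]
Step 9: x=[4.4345] v=[-1.6242]
Step 10: x=[4.0817] v=[-1.4111]
Step 11: x=[3.7998] v=[-1.1275]
Step 12: x=[3.6029] v=[-0.7875]
Step 13: x=[3.5009] v=[-0.4081]
Step 14: x=[3.4988] v=[-0.0083]
Step 15: x=[3.5968] v=[0.3920]
First v>=0 after going negative at step 15, time=3.7500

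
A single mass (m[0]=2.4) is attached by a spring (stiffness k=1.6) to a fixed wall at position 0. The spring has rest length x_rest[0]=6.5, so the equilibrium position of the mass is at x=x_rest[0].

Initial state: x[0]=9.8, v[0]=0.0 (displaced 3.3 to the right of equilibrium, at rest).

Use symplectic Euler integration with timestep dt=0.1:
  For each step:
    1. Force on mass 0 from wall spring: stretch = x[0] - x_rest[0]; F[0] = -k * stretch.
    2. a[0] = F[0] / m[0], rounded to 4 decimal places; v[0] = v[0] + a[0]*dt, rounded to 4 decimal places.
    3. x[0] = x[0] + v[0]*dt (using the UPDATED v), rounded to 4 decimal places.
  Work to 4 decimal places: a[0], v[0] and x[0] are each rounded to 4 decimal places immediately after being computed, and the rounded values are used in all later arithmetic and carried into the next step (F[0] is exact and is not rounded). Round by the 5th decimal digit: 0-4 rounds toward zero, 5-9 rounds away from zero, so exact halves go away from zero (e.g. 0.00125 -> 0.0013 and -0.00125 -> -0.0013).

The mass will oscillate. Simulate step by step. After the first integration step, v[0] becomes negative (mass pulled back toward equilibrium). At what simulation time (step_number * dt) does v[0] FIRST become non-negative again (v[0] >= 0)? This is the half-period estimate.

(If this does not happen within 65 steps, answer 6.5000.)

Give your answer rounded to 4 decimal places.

Step 0: x=[9.8000] v=[0.0000]
Step 1: x=[9.7780] v=[-0.2200]
Step 2: x=[9.7342] v=[-0.4385]
Step 3: x=[9.6688] v=[-0.6541]
Step 4: x=[9.5823] v=[-0.8654]
Step 5: x=[9.4752] v=[-1.0709]
Step 6: x=[9.3483] v=[-1.2693]
Step 7: x=[9.2024] v=[-1.4592]
Step 8: x=[9.0385] v=[-1.6394]
Step 9: x=[8.8576] v=[-1.8086]
Step 10: x=[8.6610] v=[-1.9658]
Step 11: x=[8.4500] v=[-2.1099]
Step 12: x=[8.2260] v=[-2.2399]
Step 13: x=[7.9905] v=[-2.3550]
Step 14: x=[7.7451] v=[-2.4544]
Step 15: x=[7.4914] v=[-2.5374]
Step 16: x=[7.2311] v=[-2.6035]
Step 17: x=[6.9659] v=[-2.6522]
Step 18: x=[6.6976] v=[-2.6833]
Step 19: x=[6.4280] v=[-2.6965]
Step 20: x=[6.1588] v=[-2.6917]
Step 21: x=[5.8919] v=[-2.6690]
Step 22: x=[5.6291] v=[-2.6285]
Step 23: x=[5.3721] v=[-2.5704]
Step 24: x=[5.1226] v=[-2.4952]
Step 25: x=[4.8823] v=[-2.4034]
Step 26: x=[4.6527] v=[-2.2956]
Step 27: x=[4.4355] v=[-2.1725]
Step 28: x=[4.2320] v=[-2.0349]
Step 29: x=[4.0436] v=[-1.8837]
Step 30: x=[3.8716] v=[-1.7199]
Step 31: x=[3.7171] v=[-1.5447]
Step 32: x=[3.5812] v=[-1.3592]
Step 33: x=[3.4647] v=[-1.1646]
Step 34: x=[3.3685] v=[-0.9623]
Step 35: x=[3.2932] v=[-0.7535]
Step 36: x=[3.2392] v=[-0.5397]
Step 37: x=[3.2070] v=[-0.3223]
Step 38: x=[3.1967] v=[-0.1028]
Step 39: x=[3.2084] v=[0.1174]
First v>=0 after going negative at step 39, time=3.9000

Answer: 3.9000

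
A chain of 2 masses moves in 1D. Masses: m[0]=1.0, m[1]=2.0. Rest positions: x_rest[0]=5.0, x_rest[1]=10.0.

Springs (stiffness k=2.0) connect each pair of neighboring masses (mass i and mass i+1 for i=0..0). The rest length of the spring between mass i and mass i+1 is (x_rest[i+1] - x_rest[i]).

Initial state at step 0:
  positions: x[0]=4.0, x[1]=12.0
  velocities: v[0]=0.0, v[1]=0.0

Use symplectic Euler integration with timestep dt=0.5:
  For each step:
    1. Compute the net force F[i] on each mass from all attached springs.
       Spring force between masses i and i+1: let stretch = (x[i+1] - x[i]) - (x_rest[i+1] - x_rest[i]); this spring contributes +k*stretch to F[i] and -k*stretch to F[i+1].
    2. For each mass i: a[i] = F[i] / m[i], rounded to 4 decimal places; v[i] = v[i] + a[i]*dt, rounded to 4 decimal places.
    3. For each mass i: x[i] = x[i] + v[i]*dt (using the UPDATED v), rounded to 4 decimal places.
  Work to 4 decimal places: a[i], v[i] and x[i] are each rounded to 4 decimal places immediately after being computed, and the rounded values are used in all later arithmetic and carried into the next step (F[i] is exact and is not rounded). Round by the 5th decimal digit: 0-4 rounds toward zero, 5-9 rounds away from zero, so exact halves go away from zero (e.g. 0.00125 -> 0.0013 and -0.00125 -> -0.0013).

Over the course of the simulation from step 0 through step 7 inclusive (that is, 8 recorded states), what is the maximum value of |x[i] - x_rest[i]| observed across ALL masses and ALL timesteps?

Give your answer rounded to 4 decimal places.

Step 0: x=[4.0000 12.0000] v=[0.0000 0.0000]
Step 1: x=[5.5000 11.2500] v=[3.0000 -1.5000]
Step 2: x=[7.3750 10.3125] v=[3.7500 -1.8750]
Step 3: x=[8.2188 9.8906] v=[1.6875 -0.8438]
Step 4: x=[7.3985 10.3008] v=[-1.6407 0.8203]
Step 5: x=[5.5293 11.2354] v=[-3.7384 1.8692]
Step 6: x=[4.0132 11.9935] v=[-3.0323 1.5162]
Step 7: x=[3.9872 12.0066] v=[-0.0520 0.0261]
Max displacement = 3.2188

Answer: 3.2188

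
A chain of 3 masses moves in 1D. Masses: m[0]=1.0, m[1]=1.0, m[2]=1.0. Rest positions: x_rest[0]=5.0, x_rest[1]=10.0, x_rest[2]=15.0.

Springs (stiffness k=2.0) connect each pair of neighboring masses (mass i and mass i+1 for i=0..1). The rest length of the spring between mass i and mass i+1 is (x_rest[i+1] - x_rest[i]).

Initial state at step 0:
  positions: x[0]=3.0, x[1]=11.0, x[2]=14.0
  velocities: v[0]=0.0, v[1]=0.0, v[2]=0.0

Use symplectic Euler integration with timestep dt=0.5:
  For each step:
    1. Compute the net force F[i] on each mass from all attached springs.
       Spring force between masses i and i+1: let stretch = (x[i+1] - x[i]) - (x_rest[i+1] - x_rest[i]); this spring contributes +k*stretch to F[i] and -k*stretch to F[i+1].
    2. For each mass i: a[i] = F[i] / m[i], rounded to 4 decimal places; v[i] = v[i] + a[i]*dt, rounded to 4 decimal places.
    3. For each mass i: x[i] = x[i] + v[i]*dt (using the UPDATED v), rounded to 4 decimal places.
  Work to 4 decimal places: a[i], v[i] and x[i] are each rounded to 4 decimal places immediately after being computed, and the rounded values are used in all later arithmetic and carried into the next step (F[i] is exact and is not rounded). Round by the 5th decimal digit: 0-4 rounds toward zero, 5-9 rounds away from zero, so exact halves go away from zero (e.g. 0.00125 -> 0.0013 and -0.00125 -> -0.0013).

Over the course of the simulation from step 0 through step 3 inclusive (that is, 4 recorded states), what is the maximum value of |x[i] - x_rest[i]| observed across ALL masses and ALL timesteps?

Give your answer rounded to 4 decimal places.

Step 0: x=[3.0000 11.0000 14.0000] v=[0.0000 0.0000 0.0000]
Step 1: x=[4.5000 8.5000 15.0000] v=[3.0000 -5.0000 2.0000]
Step 2: x=[5.5000 7.2500 15.2500] v=[2.0000 -2.5000 0.5000]
Step 3: x=[4.8750 9.1250 14.0000] v=[-1.2500 3.7500 -2.5000]
Max displacement = 2.7500

Answer: 2.7500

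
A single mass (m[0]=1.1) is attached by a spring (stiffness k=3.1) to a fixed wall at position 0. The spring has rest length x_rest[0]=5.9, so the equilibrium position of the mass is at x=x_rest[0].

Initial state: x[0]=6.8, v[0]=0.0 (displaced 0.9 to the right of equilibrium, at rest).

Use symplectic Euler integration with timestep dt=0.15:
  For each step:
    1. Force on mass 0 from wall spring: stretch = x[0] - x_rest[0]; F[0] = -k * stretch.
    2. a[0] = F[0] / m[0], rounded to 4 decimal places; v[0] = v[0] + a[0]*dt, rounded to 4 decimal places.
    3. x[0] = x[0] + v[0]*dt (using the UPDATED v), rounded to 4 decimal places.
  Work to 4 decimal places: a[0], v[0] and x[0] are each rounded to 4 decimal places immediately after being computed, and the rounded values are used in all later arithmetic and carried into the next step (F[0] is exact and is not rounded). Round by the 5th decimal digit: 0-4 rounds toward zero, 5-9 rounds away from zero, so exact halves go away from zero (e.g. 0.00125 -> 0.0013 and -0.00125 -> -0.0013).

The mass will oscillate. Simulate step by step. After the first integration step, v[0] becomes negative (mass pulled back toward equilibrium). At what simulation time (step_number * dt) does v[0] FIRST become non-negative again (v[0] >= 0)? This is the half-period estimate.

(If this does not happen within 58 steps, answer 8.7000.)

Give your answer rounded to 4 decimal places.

Answer: 1.9500

Derivation:
Step 0: x=[6.8000] v=[0.0000]
Step 1: x=[6.7429] v=[-0.3805]
Step 2: x=[6.6324] v=[-0.7368]
Step 3: x=[6.4754] v=[-1.0464]
Step 4: x=[6.2820] v=[-1.2896]
Step 5: x=[6.0643] v=[-1.4511]
Step 6: x=[5.8362] v=[-1.5206]
Step 7: x=[5.6122] v=[-1.4936]
Step 8: x=[5.4064] v=[-1.3719]
Step 9: x=[5.2319] v=[-1.1632]
Step 10: x=[5.0998] v=[-0.8808]
Step 11: x=[5.0184] v=[-0.5425]
Step 12: x=[4.9929] v=[-0.1698]
Step 13: x=[5.0250] v=[0.2137]
First v>=0 after going negative at step 13, time=1.9500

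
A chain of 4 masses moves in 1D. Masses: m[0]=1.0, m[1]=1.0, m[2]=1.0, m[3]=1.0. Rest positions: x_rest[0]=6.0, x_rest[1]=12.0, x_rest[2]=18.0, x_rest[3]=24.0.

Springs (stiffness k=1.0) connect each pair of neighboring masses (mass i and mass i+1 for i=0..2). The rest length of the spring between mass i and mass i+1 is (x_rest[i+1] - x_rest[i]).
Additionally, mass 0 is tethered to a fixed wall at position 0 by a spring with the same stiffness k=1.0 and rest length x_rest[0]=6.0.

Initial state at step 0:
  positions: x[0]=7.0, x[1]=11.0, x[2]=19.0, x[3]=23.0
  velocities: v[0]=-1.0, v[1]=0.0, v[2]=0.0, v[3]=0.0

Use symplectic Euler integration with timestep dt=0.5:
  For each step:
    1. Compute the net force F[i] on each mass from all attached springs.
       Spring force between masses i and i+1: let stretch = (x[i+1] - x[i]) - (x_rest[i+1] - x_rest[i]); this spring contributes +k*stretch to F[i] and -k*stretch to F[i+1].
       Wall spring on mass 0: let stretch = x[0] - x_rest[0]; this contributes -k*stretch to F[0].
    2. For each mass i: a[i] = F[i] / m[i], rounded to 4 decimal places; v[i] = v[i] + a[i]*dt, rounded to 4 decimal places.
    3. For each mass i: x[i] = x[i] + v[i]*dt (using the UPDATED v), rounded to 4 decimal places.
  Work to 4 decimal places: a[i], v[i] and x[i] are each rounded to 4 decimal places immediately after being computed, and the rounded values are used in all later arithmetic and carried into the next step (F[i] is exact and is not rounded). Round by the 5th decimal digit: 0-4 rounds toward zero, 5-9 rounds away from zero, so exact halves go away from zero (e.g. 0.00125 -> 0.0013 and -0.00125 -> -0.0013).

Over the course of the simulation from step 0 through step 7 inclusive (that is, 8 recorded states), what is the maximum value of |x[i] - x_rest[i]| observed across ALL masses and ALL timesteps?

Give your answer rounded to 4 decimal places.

Step 0: x=[7.0000 11.0000 19.0000 23.0000] v=[-1.0000 0.0000 0.0000 0.0000]
Step 1: x=[5.7500 12.0000 18.0000 23.5000] v=[-2.5000 2.0000 -2.0000 1.0000]
Step 2: x=[4.6250 12.9375 16.8750 24.1250] v=[-2.2500 1.8750 -2.2500 1.2500]
Step 3: x=[4.4219 12.7813 16.5781 24.4375] v=[-0.4063 -0.3125 -0.5938 0.6250]
Step 4: x=[5.2032 11.4844 17.2969 24.2852] v=[1.5625 -2.5938 1.4375 -0.3047]
Step 5: x=[6.2540 10.0703 18.3096 23.8858] v=[2.1015 -2.8282 2.0254 -0.7989]
Step 6: x=[6.6954 9.7620 18.6566 23.5923] v=[0.8827 -0.6167 0.6939 -0.5870]
Step 7: x=[6.2296 10.9107 18.0138 23.5649] v=[-0.9317 2.2973 -1.2856 -0.0549]
Max displacement = 2.2380

Answer: 2.2380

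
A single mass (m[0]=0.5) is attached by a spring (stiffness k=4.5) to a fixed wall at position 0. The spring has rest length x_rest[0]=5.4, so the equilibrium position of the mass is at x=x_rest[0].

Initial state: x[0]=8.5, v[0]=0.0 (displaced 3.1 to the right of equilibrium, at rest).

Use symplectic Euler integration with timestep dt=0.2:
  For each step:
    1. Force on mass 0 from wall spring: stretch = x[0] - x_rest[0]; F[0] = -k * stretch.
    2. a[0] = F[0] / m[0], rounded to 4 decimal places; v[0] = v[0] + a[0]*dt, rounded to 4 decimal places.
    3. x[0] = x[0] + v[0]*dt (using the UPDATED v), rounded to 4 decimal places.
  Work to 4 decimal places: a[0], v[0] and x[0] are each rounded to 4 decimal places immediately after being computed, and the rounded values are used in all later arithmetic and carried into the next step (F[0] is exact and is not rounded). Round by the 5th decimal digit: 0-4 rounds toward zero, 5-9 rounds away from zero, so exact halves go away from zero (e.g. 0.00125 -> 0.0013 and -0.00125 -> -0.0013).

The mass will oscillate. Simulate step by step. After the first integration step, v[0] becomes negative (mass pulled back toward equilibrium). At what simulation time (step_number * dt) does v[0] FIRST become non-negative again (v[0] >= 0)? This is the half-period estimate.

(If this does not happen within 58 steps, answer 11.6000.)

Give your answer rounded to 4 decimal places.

Step 0: x=[8.5000] v=[0.0000]
Step 1: x=[7.3840] v=[-5.5800]
Step 2: x=[5.5538] v=[-9.1512]
Step 3: x=[3.6682] v=[-9.4280]
Step 4: x=[2.4060] v=[-6.3108]
Step 5: x=[2.2217] v=[-0.9216]
Step 6: x=[3.1816] v=[4.7993]
First v>=0 after going negative at step 6, time=1.2000

Answer: 1.2000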